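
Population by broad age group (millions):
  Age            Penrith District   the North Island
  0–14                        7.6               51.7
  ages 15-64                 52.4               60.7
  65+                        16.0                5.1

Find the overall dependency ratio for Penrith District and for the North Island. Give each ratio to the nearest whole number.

Penrith District: (7.6 + 16.0) / 52.4 × 100 = 23.6 / 52.4 × 100 = 45
the North Island: (51.7 + 5.1) / 60.7 × 100 = 56.8 / 60.7 × 100 = 94

Penrith District: 45
the North Island: 94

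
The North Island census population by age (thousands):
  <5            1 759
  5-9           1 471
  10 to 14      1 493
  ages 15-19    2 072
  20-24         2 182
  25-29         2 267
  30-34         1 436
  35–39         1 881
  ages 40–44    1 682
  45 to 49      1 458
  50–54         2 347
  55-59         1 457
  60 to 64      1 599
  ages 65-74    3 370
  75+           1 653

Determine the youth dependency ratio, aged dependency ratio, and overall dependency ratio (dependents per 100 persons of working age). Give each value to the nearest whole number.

0–14: 1 759 + 1 471 + 1 493 = 4 723
15–64: 2 072 + 2 182 + 2 267 + 1 436 + 1 881 + 1 682 + 1 458 + 2 347 + 1 457 + 1 599 = 18 381
65+: 3 370 + 1 653 = 5 023
Youth dependency ratio = 4 723 / 18 381 × 100 = 26
Old-age dependency ratio = 5 023 / 18 381 × 100 = 27
Total dependency ratio = (4 723 + 5 023) / 18 381 × 100 = 9 746 / 18 381 × 100 = 53

Youth dependency ratio: 26
Old-age dependency ratio: 27
Total dependency ratio: 53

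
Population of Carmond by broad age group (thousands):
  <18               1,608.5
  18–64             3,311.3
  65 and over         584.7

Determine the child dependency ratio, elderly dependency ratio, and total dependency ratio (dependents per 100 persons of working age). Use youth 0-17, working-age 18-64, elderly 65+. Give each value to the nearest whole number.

Youth dependency ratio: 49
Old-age dependency ratio: 18
Total dependency ratio: 66

Youth dependency ratio = 1,608.5 / 3,311.3 × 100 = 49
Old-age dependency ratio = 584.7 / 3,311.3 × 100 = 18
Total dependency ratio = (1,608.5 + 584.7) / 3,311.3 × 100 = 2,193.2 / 3,311.3 × 100 = 66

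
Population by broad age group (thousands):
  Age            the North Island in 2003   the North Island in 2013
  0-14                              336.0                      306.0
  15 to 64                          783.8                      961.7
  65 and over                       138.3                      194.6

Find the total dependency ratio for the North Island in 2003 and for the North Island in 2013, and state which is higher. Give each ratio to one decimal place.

the North Island in 2003: (336.0 + 138.3) / 783.8 × 100 = 474.3 / 783.8 × 100 = 60.5
the North Island in 2013: (306.0 + 194.6) / 961.7 × 100 = 500.6 / 961.7 × 100 = 52.1

the North Island in 2003: 60.5
the North Island in 2013: 52.1
Higher: the North Island in 2003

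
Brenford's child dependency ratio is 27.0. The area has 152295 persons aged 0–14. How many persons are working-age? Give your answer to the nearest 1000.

Working-age: 564000

Youth dependency ratio = youth / working-age × 100
27.0 = 152295 / W × 100
⇒ 564000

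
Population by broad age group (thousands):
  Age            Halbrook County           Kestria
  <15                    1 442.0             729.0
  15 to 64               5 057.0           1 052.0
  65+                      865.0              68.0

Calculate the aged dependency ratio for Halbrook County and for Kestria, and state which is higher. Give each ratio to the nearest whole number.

Halbrook County: 17
Kestria: 6
Higher: Halbrook County

Halbrook County: 865.0 / 5 057.0 × 100 = 17
Kestria: 68.0 / 1 052.0 × 100 = 6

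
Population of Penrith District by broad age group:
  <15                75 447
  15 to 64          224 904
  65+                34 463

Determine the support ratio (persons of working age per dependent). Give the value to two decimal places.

Support ratio = 224 904 / (75 447 + 34 463) = 224 904 / 109 910 = 2.05

Support ratio: 2.05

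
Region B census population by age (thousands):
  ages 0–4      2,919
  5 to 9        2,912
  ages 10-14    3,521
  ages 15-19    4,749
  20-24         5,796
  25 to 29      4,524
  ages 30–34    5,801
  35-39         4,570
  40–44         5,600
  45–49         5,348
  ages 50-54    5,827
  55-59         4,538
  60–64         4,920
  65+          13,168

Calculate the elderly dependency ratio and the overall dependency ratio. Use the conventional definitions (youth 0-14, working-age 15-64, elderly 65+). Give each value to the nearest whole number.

Old-age dependency ratio: 25
Total dependency ratio: 44

0–14: 2,919 + 2,912 + 3,521 = 9,352
15–64: 4,749 + 5,796 + 4,524 + 5,801 + 4,570 + 5,600 + 5,348 + 5,827 + 4,538 + 4,920 = 51,673
65+: 13,168
Old-age dependency ratio = 13,168 / 51,673 × 100 = 25
Total dependency ratio = (9,352 + 13,168) / 51,673 × 100 = 22,520 / 51,673 × 100 = 44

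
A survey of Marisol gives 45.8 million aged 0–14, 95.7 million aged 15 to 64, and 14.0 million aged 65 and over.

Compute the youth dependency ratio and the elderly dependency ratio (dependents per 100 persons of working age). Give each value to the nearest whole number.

Youth dependency ratio: 48
Old-age dependency ratio: 15

Youth dependency ratio = 45.8 / 95.7 × 100 = 48
Old-age dependency ratio = 14.0 / 95.7 × 100 = 15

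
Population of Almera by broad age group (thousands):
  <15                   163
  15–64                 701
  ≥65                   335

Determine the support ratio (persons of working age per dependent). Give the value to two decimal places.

Support ratio: 1.41

Support ratio = 701 / (163 + 335) = 701 / 498 = 1.41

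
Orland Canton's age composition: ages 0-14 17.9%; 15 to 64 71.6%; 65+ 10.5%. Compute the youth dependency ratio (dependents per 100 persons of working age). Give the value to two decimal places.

Youth dependency ratio = 17.9 / 71.6 × 100 = 25.00

Youth dependency ratio: 25.00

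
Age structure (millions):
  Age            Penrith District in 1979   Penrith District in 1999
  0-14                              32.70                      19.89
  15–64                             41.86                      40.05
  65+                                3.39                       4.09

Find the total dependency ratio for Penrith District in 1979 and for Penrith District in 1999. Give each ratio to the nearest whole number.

Penrith District in 1979: (32.70 + 3.39) / 41.86 × 100 = 36.09 / 41.86 × 100 = 86
Penrith District in 1999: (19.89 + 4.09) / 40.05 × 100 = 23.98 / 40.05 × 100 = 60

Penrith District in 1979: 86
Penrith District in 1999: 60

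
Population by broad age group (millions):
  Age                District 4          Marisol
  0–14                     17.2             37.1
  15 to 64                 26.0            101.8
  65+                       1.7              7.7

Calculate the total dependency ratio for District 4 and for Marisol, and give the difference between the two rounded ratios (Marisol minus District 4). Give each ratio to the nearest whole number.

District 4: 73
Marisol: 44
Difference: -29

District 4: (17.2 + 1.7) / 26.0 × 100 = 18.9 / 26.0 × 100 = 73
Marisol: (37.1 + 7.7) / 101.8 × 100 = 44.8 / 101.8 × 100 = 44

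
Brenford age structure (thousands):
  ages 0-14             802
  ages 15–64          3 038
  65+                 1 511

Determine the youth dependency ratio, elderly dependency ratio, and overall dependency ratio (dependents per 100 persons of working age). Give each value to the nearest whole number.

Youth dependency ratio = 802 / 3 038 × 100 = 26
Old-age dependency ratio = 1 511 / 3 038 × 100 = 50
Total dependency ratio = (802 + 1 511) / 3 038 × 100 = 2 313 / 3 038 × 100 = 76

Youth dependency ratio: 26
Old-age dependency ratio: 50
Total dependency ratio: 76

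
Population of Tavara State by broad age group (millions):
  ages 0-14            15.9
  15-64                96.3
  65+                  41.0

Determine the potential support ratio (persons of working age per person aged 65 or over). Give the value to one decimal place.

Potential support ratio: 2.3

Potential support ratio = 96.3 / 41.0 = 2.3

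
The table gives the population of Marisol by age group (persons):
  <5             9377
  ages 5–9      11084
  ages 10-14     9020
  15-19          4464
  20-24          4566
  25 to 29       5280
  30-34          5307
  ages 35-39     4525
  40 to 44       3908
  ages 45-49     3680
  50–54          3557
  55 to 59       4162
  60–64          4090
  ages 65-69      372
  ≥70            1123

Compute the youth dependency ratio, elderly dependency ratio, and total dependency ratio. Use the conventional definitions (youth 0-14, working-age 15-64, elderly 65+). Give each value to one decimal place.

0–14: 9377 + 11084 + 9020 = 29481
15–64: 4464 + 4566 + 5280 + 5307 + 4525 + 3908 + 3680 + 3557 + 4162 + 4090 = 43539
65+: 372 + 1123 = 1495
Youth dependency ratio = 29481 / 43539 × 100 = 67.7
Old-age dependency ratio = 1495 / 43539 × 100 = 3.4
Total dependency ratio = (29481 + 1495) / 43539 × 100 = 30976 / 43539 × 100 = 71.1

Youth dependency ratio: 67.7
Old-age dependency ratio: 3.4
Total dependency ratio: 71.1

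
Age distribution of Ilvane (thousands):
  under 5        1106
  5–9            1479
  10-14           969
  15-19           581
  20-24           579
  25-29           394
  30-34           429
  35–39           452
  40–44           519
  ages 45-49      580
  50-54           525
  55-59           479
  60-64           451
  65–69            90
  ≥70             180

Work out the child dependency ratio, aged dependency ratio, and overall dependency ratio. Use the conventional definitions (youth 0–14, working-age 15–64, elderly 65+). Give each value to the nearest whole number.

Youth dependency ratio: 71
Old-age dependency ratio: 5
Total dependency ratio: 77

0–14: 1106 + 1479 + 969 = 3554
15–64: 581 + 579 + 394 + 429 + 452 + 519 + 580 + 525 + 479 + 451 = 4989
65+: 90 + 180 = 270
Youth dependency ratio = 3554 / 4989 × 100 = 71
Old-age dependency ratio = 270 / 4989 × 100 = 5
Total dependency ratio = (3554 + 270) / 4989 × 100 = 3824 / 4989 × 100 = 77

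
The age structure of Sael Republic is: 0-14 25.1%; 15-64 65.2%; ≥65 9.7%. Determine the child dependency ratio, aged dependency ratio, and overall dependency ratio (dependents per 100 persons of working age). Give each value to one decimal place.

Youth dependency ratio = 25.1 / 65.2 × 100 = 38.5
Old-age dependency ratio = 9.7 / 65.2 × 100 = 14.9
Total dependency ratio = (25.1 + 9.7) / 65.2 × 100 = 34.8 / 65.2 × 100 = 53.4

Youth dependency ratio: 38.5
Old-age dependency ratio: 14.9
Total dependency ratio: 53.4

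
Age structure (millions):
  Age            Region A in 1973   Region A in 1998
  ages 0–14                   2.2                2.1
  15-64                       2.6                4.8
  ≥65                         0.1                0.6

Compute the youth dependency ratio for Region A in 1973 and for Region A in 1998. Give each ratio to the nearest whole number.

Region A in 1973: 85
Region A in 1998: 44

Region A in 1973: 2.2 / 2.6 × 100 = 85
Region A in 1998: 2.1 / 4.8 × 100 = 44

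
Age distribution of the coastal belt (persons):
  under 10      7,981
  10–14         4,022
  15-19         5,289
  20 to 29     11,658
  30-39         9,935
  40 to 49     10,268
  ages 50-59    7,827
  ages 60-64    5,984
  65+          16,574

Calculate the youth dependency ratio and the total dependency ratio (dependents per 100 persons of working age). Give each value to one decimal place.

Youth dependency ratio: 23.6
Total dependency ratio: 56.1

0–14: 7,981 + 4,022 = 12,003
15–64: 5,289 + 11,658 + 9,935 + 10,268 + 7,827 + 5,984 = 50,961
65+: 16,574
Youth dependency ratio = 12,003 / 50,961 × 100 = 23.6
Total dependency ratio = (12,003 + 16,574) / 50,961 × 100 = 28,577 / 50,961 × 100 = 56.1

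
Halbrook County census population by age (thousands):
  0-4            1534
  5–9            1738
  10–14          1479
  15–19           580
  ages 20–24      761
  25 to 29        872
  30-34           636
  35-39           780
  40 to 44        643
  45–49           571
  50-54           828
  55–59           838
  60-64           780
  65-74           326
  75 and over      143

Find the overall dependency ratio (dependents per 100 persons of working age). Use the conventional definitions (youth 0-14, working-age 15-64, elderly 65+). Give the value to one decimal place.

Total dependency ratio: 71.6

0–14: 1534 + 1738 + 1479 = 4751
15–64: 580 + 761 + 872 + 636 + 780 + 643 + 571 + 828 + 838 + 780 = 7289
65+: 326 + 143 = 469
Total dependency ratio = (4751 + 469) / 7289 × 100 = 5220 / 7289 × 100 = 71.6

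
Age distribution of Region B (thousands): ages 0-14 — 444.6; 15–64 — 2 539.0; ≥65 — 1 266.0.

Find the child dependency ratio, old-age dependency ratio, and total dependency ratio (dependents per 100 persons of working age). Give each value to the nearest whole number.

Youth dependency ratio: 18
Old-age dependency ratio: 50
Total dependency ratio: 67

Youth dependency ratio = 444.6 / 2 539.0 × 100 = 18
Old-age dependency ratio = 1 266.0 / 2 539.0 × 100 = 50
Total dependency ratio = (444.6 + 1 266.0) / 2 539.0 × 100 = 1 710.6 / 2 539.0 × 100 = 67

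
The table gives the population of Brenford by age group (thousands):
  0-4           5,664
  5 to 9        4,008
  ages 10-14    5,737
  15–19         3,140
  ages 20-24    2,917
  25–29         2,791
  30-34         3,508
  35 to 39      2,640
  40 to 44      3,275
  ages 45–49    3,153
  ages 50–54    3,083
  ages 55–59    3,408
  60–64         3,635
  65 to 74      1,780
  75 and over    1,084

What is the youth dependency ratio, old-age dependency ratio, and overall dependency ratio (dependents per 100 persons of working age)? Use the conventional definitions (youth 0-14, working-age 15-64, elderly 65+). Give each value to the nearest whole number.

0–14: 5,664 + 4,008 + 5,737 = 15,409
15–64: 3,140 + 2,917 + 2,791 + 3,508 + 2,640 + 3,275 + 3,153 + 3,083 + 3,408 + 3,635 = 31,550
65+: 1,780 + 1,084 = 2,864
Youth dependency ratio = 15,409 / 31,550 × 100 = 49
Old-age dependency ratio = 2,864 / 31,550 × 100 = 9
Total dependency ratio = (15,409 + 2,864) / 31,550 × 100 = 18,273 / 31,550 × 100 = 58

Youth dependency ratio: 49
Old-age dependency ratio: 9
Total dependency ratio: 58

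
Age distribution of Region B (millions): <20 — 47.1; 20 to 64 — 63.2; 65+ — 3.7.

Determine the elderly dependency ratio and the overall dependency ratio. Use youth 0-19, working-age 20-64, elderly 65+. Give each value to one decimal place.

Old-age dependency ratio = 3.7 / 63.2 × 100 = 5.9
Total dependency ratio = (47.1 + 3.7) / 63.2 × 100 = 50.8 / 63.2 × 100 = 80.4

Old-age dependency ratio: 5.9
Total dependency ratio: 80.4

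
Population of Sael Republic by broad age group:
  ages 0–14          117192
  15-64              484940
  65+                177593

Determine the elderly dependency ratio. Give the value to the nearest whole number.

Old-age dependency ratio = 177593 / 484940 × 100 = 37

Old-age dependency ratio: 37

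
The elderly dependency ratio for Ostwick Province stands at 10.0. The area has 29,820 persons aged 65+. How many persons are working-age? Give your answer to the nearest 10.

Old-age dependency ratio = elderly / working-age × 100
10.0 = 29,820 / W × 100
⇒ 298,200

Working-age: 298,200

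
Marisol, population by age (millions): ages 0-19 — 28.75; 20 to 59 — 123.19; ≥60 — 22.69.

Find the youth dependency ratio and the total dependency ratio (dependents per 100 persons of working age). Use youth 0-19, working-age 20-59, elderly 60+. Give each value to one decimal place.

Youth dependency ratio = 28.75 / 123.19 × 100 = 23.3
Total dependency ratio = (28.75 + 22.69) / 123.19 × 100 = 51.44 / 123.19 × 100 = 41.8

Youth dependency ratio: 23.3
Total dependency ratio: 41.8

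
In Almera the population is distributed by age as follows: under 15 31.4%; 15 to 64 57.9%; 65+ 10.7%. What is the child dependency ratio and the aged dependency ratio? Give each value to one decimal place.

Youth dependency ratio: 54.2
Old-age dependency ratio: 18.5

Youth dependency ratio = 31.4 / 57.9 × 100 = 54.2
Old-age dependency ratio = 10.7 / 57.9 × 100 = 18.5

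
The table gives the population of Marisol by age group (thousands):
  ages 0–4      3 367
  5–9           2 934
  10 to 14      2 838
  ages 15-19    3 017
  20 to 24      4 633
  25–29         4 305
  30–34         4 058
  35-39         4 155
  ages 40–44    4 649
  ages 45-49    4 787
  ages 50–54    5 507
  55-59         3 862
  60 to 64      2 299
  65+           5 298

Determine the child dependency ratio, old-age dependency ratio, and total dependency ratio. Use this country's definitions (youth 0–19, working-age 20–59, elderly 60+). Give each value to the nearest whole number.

Youth dependency ratio: 34
Old-age dependency ratio: 21
Total dependency ratio: 55

0–19: 3 367 + 2 934 + 2 838 + 3 017 = 12 156
20–59: 4 633 + 4 305 + 4 058 + 4 155 + 4 649 + 4 787 + 5 507 + 3 862 = 35 956
60+: 2 299 + 5 298 = 7 597
Youth dependency ratio = 12 156 / 35 956 × 100 = 34
Old-age dependency ratio = 7 597 / 35 956 × 100 = 21
Total dependency ratio = (12 156 + 7 597) / 35 956 × 100 = 19 753 / 35 956 × 100 = 55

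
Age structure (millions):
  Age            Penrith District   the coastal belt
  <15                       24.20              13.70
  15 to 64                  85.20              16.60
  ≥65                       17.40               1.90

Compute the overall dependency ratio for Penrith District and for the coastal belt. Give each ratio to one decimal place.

Penrith District: 48.8
the coastal belt: 94.0

Penrith District: (24.20 + 17.40) / 85.20 × 100 = 41.60 / 85.20 × 100 = 48.8
the coastal belt: (13.70 + 1.90) / 16.60 × 100 = 15.60 / 16.60 × 100 = 94.0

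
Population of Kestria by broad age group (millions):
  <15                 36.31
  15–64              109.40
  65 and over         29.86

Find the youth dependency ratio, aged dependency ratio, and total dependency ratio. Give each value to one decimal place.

Youth dependency ratio = 36.31 / 109.40 × 100 = 33.2
Old-age dependency ratio = 29.86 / 109.40 × 100 = 27.3
Total dependency ratio = (36.31 + 29.86) / 109.40 × 100 = 66.17 / 109.40 × 100 = 60.5

Youth dependency ratio: 33.2
Old-age dependency ratio: 27.3
Total dependency ratio: 60.5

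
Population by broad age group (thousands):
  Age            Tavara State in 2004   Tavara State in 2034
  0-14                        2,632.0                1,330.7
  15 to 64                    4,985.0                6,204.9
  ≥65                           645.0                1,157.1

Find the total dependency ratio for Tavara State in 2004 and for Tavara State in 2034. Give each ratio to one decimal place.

Tavara State in 2004: 65.7
Tavara State in 2034: 40.1

Tavara State in 2004: (2,632.0 + 645.0) / 4,985.0 × 100 = 3,277.0 / 4,985.0 × 100 = 65.7
Tavara State in 2034: (1,330.7 + 1,157.1) / 6,204.9 × 100 = 2,487.8 / 6,204.9 × 100 = 40.1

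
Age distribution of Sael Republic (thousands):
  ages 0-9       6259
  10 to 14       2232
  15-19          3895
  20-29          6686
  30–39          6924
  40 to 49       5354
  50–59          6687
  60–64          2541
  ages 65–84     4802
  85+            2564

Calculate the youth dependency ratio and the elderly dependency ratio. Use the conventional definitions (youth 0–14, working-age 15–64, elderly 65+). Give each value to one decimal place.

Youth dependency ratio: 26.5
Old-age dependency ratio: 23.0

0–14: 6259 + 2232 = 8491
15–64: 3895 + 6686 + 6924 + 5354 + 6687 + 2541 = 32087
65+: 4802 + 2564 = 7366
Youth dependency ratio = 8491 / 32087 × 100 = 26.5
Old-age dependency ratio = 7366 / 32087 × 100 = 23.0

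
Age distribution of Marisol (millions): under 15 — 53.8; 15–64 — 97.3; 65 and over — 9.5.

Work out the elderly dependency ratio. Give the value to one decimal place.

Old-age dependency ratio = 9.5 / 97.3 × 100 = 9.8

Old-age dependency ratio: 9.8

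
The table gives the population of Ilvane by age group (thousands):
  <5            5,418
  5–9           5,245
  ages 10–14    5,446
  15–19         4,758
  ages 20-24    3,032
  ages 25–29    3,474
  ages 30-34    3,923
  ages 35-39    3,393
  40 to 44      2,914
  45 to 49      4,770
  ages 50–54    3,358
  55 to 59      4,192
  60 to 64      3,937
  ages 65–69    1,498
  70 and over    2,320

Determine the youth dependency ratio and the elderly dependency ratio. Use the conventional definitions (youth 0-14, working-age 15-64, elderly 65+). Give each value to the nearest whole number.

0–14: 5,418 + 5,245 + 5,446 = 16,109
15–64: 4,758 + 3,032 + 3,474 + 3,923 + 3,393 + 2,914 + 4,770 + 3,358 + 4,192 + 3,937 = 37,751
65+: 1,498 + 2,320 = 3,818
Youth dependency ratio = 16,109 / 37,751 × 100 = 43
Old-age dependency ratio = 3,818 / 37,751 × 100 = 10

Youth dependency ratio: 43
Old-age dependency ratio: 10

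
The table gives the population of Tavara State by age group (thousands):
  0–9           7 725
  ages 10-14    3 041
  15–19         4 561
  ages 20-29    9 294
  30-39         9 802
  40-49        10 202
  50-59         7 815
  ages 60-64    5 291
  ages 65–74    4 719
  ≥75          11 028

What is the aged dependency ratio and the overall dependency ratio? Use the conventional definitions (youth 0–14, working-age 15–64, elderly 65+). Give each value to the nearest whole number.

Old-age dependency ratio: 34
Total dependency ratio: 56

0–14: 7 725 + 3 041 = 10 766
15–64: 4 561 + 9 294 + 9 802 + 10 202 + 7 815 + 5 291 = 46 965
65+: 4 719 + 11 028 = 15 747
Old-age dependency ratio = 15 747 / 46 965 × 100 = 34
Total dependency ratio = (10 766 + 15 747) / 46 965 × 100 = 26 513 / 46 965 × 100 = 56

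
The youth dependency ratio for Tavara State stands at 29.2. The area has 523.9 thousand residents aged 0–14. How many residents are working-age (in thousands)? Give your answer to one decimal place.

Youth dependency ratio = youth / working-age × 100
29.2 = 523.9 / W × 100
⇒ 1794.2

Working-age: 1794.2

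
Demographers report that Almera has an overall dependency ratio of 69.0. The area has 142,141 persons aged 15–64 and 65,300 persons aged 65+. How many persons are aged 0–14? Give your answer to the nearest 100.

Total dependency ratio = (youth + elderly) / working-age × 100
69.0 = (Y + 65,300) / 142,141 × 100
⇒ 32,800

Aged 0–14: 32,800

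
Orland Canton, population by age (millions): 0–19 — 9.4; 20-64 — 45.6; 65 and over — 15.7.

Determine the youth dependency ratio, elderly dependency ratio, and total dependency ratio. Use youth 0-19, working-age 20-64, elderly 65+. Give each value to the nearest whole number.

Youth dependency ratio: 21
Old-age dependency ratio: 34
Total dependency ratio: 55

Youth dependency ratio = 9.4 / 45.6 × 100 = 21
Old-age dependency ratio = 15.7 / 45.6 × 100 = 34
Total dependency ratio = (9.4 + 15.7) / 45.6 × 100 = 25.1 / 45.6 × 100 = 55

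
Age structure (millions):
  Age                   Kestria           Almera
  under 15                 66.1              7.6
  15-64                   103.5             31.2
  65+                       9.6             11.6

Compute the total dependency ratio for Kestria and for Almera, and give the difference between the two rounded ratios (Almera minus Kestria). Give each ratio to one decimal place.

Kestria: (66.1 + 9.6) / 103.5 × 100 = 75.7 / 103.5 × 100 = 73.1
Almera: (7.6 + 11.6) / 31.2 × 100 = 19.2 / 31.2 × 100 = 61.5

Kestria: 73.1
Almera: 61.5
Difference: -11.6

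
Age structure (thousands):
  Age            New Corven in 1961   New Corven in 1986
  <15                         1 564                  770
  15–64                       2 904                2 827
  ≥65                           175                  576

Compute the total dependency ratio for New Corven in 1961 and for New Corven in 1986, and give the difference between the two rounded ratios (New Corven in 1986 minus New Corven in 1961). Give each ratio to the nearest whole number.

New Corven in 1961: 60
New Corven in 1986: 48
Difference: -12

New Corven in 1961: (1 564 + 175) / 2 904 × 100 = 1 739 / 2 904 × 100 = 60
New Corven in 1986: (770 + 576) / 2 827 × 100 = 1 346 / 2 827 × 100 = 48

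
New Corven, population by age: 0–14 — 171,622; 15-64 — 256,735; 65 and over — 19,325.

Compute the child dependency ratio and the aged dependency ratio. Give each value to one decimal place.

Youth dependency ratio = 171,622 / 256,735 × 100 = 66.8
Old-age dependency ratio = 19,325 / 256,735 × 100 = 7.5

Youth dependency ratio: 66.8
Old-age dependency ratio: 7.5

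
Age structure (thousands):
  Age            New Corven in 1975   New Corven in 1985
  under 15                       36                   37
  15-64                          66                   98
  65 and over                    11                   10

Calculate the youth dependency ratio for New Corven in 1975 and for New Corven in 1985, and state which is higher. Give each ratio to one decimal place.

New Corven in 1975: 54.5
New Corven in 1985: 37.8
Higher: New Corven in 1975

New Corven in 1975: 36 / 66 × 100 = 54.5
New Corven in 1985: 37 / 98 × 100 = 37.8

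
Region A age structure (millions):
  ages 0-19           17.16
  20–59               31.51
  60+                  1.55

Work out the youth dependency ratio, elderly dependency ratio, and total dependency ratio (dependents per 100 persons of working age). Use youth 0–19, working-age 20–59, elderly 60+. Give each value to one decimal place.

Youth dependency ratio: 54.5
Old-age dependency ratio: 4.9
Total dependency ratio: 59.4

Youth dependency ratio = 17.16 / 31.51 × 100 = 54.5
Old-age dependency ratio = 1.55 / 31.51 × 100 = 4.9
Total dependency ratio = (17.16 + 1.55) / 31.51 × 100 = 18.71 / 31.51 × 100 = 59.4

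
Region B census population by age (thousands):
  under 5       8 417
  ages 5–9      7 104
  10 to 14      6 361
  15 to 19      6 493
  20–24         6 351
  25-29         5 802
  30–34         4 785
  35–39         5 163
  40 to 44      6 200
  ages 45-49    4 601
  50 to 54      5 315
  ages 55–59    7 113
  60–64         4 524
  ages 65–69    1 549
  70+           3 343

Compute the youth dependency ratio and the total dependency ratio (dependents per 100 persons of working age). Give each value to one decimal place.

Youth dependency ratio: 38.8
Total dependency ratio: 47.5

0–14: 8 417 + 7 104 + 6 361 = 21 882
15–64: 6 493 + 6 351 + 5 802 + 4 785 + 5 163 + 6 200 + 4 601 + 5 315 + 7 113 + 4 524 = 56 347
65+: 1 549 + 3 343 = 4 892
Youth dependency ratio = 21 882 / 56 347 × 100 = 38.8
Total dependency ratio = (21 882 + 4 892) / 56 347 × 100 = 26 774 / 56 347 × 100 = 47.5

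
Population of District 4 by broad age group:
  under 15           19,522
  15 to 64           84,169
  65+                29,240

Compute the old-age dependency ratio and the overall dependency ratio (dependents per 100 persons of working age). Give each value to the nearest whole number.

Old-age dependency ratio = 29,240 / 84,169 × 100 = 35
Total dependency ratio = (19,522 + 29,240) / 84,169 × 100 = 48,762 / 84,169 × 100 = 58

Old-age dependency ratio: 35
Total dependency ratio: 58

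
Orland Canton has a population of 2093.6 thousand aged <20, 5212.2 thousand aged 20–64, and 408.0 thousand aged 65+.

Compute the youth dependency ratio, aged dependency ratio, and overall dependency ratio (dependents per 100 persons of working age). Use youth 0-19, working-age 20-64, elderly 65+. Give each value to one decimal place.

Youth dependency ratio: 40.2
Old-age dependency ratio: 7.8
Total dependency ratio: 48.0

Youth dependency ratio = 2093.6 / 5212.2 × 100 = 40.2
Old-age dependency ratio = 408.0 / 5212.2 × 100 = 7.8
Total dependency ratio = (2093.6 + 408.0) / 5212.2 × 100 = 2501.6 / 5212.2 × 100 = 48.0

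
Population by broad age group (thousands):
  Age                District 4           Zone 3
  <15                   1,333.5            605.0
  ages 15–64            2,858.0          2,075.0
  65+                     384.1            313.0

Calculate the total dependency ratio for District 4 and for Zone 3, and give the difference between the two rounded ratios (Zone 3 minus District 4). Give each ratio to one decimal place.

District 4: 60.1
Zone 3: 44.2
Difference: -15.9

District 4: (1,333.5 + 384.1) / 2,858.0 × 100 = 1,717.6 / 2,858.0 × 100 = 60.1
Zone 3: (605.0 + 313.0) / 2,075.0 × 100 = 918.0 / 2,075.0 × 100 = 44.2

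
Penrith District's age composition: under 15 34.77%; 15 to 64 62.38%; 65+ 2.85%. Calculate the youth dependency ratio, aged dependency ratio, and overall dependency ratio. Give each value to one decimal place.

Youth dependency ratio = 34.77 / 62.38 × 100 = 55.7
Old-age dependency ratio = 2.85 / 62.38 × 100 = 4.6
Total dependency ratio = (34.77 + 2.85) / 62.38 × 100 = 37.62 / 62.38 × 100 = 60.3

Youth dependency ratio: 55.7
Old-age dependency ratio: 4.6
Total dependency ratio: 60.3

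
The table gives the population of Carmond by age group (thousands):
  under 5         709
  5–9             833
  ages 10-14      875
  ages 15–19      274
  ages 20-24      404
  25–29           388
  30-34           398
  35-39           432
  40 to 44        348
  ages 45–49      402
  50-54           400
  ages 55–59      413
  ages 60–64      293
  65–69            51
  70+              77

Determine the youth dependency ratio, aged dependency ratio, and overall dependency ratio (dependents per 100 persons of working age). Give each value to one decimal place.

Youth dependency ratio: 64.4
Old-age dependency ratio: 3.4
Total dependency ratio: 67.8

0–14: 709 + 833 + 875 = 2 417
15–64: 274 + 404 + 388 + 398 + 432 + 348 + 402 + 400 + 413 + 293 = 3 752
65+: 51 + 77 = 128
Youth dependency ratio = 2 417 / 3 752 × 100 = 64.4
Old-age dependency ratio = 128 / 3 752 × 100 = 3.4
Total dependency ratio = (2 417 + 128) / 3 752 × 100 = 2 545 / 3 752 × 100 = 67.8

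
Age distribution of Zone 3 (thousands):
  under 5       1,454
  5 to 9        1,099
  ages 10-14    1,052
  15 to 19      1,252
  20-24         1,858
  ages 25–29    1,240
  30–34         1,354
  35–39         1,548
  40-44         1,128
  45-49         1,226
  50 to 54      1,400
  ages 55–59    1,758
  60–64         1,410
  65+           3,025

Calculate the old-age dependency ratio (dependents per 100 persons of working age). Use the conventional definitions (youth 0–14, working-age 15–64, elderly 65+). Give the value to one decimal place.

Old-age dependency ratio: 21.3

0–14: 1,454 + 1,099 + 1,052 = 3,605
15–64: 1,252 + 1,858 + 1,240 + 1,354 + 1,548 + 1,128 + 1,226 + 1,400 + 1,758 + 1,410 = 14,174
65+: 3,025
Old-age dependency ratio = 3,025 / 14,174 × 100 = 21.3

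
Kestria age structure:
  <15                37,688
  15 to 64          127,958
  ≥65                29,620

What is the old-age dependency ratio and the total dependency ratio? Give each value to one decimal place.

Old-age dependency ratio = 29,620 / 127,958 × 100 = 23.1
Total dependency ratio = (37,688 + 29,620) / 127,958 × 100 = 67,308 / 127,958 × 100 = 52.6

Old-age dependency ratio: 23.1
Total dependency ratio: 52.6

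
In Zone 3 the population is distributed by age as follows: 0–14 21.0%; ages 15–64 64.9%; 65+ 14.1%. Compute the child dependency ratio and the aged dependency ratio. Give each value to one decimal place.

Youth dependency ratio = 21.0 / 64.9 × 100 = 32.4
Old-age dependency ratio = 14.1 / 64.9 × 100 = 21.7

Youth dependency ratio: 32.4
Old-age dependency ratio: 21.7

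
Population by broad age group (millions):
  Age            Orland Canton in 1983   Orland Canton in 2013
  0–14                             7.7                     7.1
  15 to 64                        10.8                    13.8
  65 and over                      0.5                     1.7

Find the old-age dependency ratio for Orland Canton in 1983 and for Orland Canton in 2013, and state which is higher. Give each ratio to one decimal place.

Orland Canton in 1983: 0.5 / 10.8 × 100 = 4.6
Orland Canton in 2013: 1.7 / 13.8 × 100 = 12.3

Orland Canton in 1983: 4.6
Orland Canton in 2013: 12.3
Higher: Orland Canton in 2013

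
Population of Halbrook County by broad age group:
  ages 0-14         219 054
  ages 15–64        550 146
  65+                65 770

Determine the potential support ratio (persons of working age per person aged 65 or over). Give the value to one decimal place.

Potential support ratio = 550 146 / 65 770 = 8.4

Potential support ratio: 8.4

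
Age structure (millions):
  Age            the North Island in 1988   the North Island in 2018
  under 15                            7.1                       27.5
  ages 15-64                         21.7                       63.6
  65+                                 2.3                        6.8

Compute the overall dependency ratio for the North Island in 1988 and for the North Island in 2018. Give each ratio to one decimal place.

the North Island in 1988: 43.3
the North Island in 2018: 53.9

the North Island in 1988: (7.1 + 2.3) / 21.7 × 100 = 9.4 / 21.7 × 100 = 43.3
the North Island in 2018: (27.5 + 6.8) / 63.6 × 100 = 34.3 / 63.6 × 100 = 53.9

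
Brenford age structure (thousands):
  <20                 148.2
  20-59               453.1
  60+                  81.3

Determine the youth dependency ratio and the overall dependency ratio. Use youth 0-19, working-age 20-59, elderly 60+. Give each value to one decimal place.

Youth dependency ratio: 32.7
Total dependency ratio: 50.7

Youth dependency ratio = 148.2 / 453.1 × 100 = 32.7
Total dependency ratio = (148.2 + 81.3) / 453.1 × 100 = 229.5 / 453.1 × 100 = 50.7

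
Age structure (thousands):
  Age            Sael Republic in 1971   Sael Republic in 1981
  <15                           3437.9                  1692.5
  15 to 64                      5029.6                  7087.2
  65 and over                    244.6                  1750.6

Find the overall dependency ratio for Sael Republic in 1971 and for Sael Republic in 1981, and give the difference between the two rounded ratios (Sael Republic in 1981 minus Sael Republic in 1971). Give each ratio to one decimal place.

Sael Republic in 1971: 73.2
Sael Republic in 1981: 48.6
Difference: -24.6

Sael Republic in 1971: (3437.9 + 244.6) / 5029.6 × 100 = 3682.5 / 5029.6 × 100 = 73.2
Sael Republic in 1981: (1692.5 + 1750.6) / 7087.2 × 100 = 3443.1 / 7087.2 × 100 = 48.6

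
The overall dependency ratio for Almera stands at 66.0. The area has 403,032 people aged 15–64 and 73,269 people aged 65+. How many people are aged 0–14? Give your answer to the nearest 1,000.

Total dependency ratio = (youth + elderly) / working-age × 100
66.0 = (Y + 73,269) / 403,032 × 100
⇒ 193,000

Aged 0–14: 193,000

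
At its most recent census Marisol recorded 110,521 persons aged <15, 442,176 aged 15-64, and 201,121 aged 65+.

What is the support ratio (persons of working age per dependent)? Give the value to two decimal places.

Support ratio = 442,176 / (110,521 + 201,121) = 442,176 / 311,642 = 1.42

Support ratio: 1.42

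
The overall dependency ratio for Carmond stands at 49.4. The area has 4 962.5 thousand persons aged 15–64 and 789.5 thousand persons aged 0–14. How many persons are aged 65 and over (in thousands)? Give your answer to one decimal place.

Total dependency ratio = (youth + elderly) / working-age × 100
49.4 = (789.5 + E) / 4 962.5 × 100
⇒ 1 662.0

Aged 65 and over: 1 662.0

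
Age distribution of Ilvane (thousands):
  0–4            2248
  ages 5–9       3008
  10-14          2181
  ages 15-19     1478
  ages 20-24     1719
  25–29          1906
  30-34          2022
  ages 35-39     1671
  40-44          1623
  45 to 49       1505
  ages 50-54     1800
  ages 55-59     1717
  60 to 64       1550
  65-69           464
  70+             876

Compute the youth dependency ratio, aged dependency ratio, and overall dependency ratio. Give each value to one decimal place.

0–14: 2248 + 3008 + 2181 = 7437
15–64: 1478 + 1719 + 1906 + 2022 + 1671 + 1623 + 1505 + 1800 + 1717 + 1550 = 16991
65+: 464 + 876 = 1340
Youth dependency ratio = 7437 / 16991 × 100 = 43.8
Old-age dependency ratio = 1340 / 16991 × 100 = 7.9
Total dependency ratio = (7437 + 1340) / 16991 × 100 = 8777 / 16991 × 100 = 51.7

Youth dependency ratio: 43.8
Old-age dependency ratio: 7.9
Total dependency ratio: 51.7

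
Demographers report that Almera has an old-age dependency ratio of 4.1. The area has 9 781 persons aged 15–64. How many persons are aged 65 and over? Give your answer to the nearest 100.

Aged 65 and over: 400

Old-age dependency ratio = elderly / working-age × 100
4.1 = E / 9 781 × 100
⇒ 400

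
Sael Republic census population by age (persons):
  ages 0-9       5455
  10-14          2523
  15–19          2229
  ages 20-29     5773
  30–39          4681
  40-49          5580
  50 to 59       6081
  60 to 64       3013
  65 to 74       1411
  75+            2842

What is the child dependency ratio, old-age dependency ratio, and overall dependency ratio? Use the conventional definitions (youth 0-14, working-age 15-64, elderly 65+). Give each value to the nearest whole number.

0–14: 5455 + 2523 = 7978
15–64: 2229 + 5773 + 4681 + 5580 + 6081 + 3013 = 27357
65+: 1411 + 2842 = 4253
Youth dependency ratio = 7978 / 27357 × 100 = 29
Old-age dependency ratio = 4253 / 27357 × 100 = 16
Total dependency ratio = (7978 + 4253) / 27357 × 100 = 12231 / 27357 × 100 = 45

Youth dependency ratio: 29
Old-age dependency ratio: 16
Total dependency ratio: 45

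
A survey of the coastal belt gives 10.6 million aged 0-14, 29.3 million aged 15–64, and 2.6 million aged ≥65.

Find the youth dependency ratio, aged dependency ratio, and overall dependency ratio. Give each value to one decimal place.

Youth dependency ratio = 10.6 / 29.3 × 100 = 36.2
Old-age dependency ratio = 2.6 / 29.3 × 100 = 8.9
Total dependency ratio = (10.6 + 2.6) / 29.3 × 100 = 13.2 / 29.3 × 100 = 45.1

Youth dependency ratio: 36.2
Old-age dependency ratio: 8.9
Total dependency ratio: 45.1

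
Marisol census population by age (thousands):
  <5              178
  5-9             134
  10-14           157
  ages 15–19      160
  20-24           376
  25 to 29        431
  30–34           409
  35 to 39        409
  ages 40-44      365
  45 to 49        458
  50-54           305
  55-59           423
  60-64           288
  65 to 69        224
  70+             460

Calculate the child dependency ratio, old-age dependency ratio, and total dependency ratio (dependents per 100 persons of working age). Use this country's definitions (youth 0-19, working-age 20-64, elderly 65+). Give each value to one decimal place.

Youth dependency ratio: 18.2
Old-age dependency ratio: 19.7
Total dependency ratio: 37.9

0–19: 178 + 134 + 157 + 160 = 629
20–64: 376 + 431 + 409 + 409 + 365 + 458 + 305 + 423 + 288 = 3464
65+: 224 + 460 = 684
Youth dependency ratio = 629 / 3464 × 100 = 18.2
Old-age dependency ratio = 684 / 3464 × 100 = 19.7
Total dependency ratio = (629 + 684) / 3464 × 100 = 1313 / 3464 × 100 = 37.9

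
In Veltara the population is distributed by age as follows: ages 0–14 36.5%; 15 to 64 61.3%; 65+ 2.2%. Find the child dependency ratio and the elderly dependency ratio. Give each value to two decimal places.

Youth dependency ratio = 36.5 / 61.3 × 100 = 59.54
Old-age dependency ratio = 2.2 / 61.3 × 100 = 3.59

Youth dependency ratio: 59.54
Old-age dependency ratio: 3.59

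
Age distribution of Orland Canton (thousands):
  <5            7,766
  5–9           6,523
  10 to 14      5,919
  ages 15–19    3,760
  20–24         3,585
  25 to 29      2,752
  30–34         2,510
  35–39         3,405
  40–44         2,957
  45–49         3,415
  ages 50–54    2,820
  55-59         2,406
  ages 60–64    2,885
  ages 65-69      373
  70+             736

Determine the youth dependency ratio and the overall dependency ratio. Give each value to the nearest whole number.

Youth dependency ratio: 66
Total dependency ratio: 70

0–14: 7,766 + 6,523 + 5,919 = 20,208
15–64: 3,760 + 3,585 + 2,752 + 2,510 + 3,405 + 2,957 + 3,415 + 2,820 + 2,406 + 2,885 = 30,495
65+: 373 + 736 = 1,109
Youth dependency ratio = 20,208 / 30,495 × 100 = 66
Total dependency ratio = (20,208 + 1,109) / 30,495 × 100 = 21,317 / 30,495 × 100 = 70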